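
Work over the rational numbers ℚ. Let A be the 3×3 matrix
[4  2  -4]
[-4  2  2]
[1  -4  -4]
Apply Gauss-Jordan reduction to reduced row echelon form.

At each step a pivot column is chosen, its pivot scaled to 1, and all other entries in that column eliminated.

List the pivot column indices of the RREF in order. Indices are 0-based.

[1] R0 /= 4  ⇒  (1, 1/2, -1)
     R1 -= -4·R0  ⇒  (0, 4, -2)
     R2 -= 1·R0  ⇒  (0, -9/2, -3)
[2] R1 /= 4  ⇒  (0, 1, -1/2)
     R0 -= 1/2·R1  ⇒  (1, 0, -3/4)
     R2 -= -9/2·R1  ⇒  (0, 0, -21/4)
[3] R2 /= -21/4  ⇒  (0, 0, 1)
     R0 -= -3/4·R2  ⇒  (1, 0, 0)
     R1 -= -1/2·R2  ⇒  (0, 1, 0)

pivot columns: 0, 1, 2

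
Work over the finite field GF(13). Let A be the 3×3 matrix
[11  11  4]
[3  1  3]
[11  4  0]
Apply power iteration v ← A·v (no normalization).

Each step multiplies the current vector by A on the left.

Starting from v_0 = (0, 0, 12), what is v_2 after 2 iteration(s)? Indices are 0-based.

v_0 = (0, 0, 12).
v_1 = A·v_0 = (9, 10, 0).
v_2 = A·v_1 = (1, 11, 9).

v_2 = (1, 11, 9)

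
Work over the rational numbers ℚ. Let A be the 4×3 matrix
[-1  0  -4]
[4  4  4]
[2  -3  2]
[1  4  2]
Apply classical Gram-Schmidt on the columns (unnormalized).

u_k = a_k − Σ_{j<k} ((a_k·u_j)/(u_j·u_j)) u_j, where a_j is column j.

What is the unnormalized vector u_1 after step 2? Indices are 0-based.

Step 1: u_0 = a_0 = (-1, 4, 2, 1).
Step 2: u_1 = a_1 − (7/11)·u_0 = (7/11, 16/11, -47/11, 37/11).

u_1 = (7/11, 16/11, -47/11, 37/11)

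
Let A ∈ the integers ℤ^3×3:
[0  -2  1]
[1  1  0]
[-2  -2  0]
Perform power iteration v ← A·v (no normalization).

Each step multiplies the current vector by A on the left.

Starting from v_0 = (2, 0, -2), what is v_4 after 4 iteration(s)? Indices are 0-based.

v_0 = (2, 0, -2).
v_1 = A·v_0 = (-2, 2, -4).
v_2 = A·v_1 = (-8, 0, 0).
v_3 = A·v_2 = (0, -8, 16).
v_4 = A·v_3 = (32, -8, 16).

v_4 = (32, -8, 16)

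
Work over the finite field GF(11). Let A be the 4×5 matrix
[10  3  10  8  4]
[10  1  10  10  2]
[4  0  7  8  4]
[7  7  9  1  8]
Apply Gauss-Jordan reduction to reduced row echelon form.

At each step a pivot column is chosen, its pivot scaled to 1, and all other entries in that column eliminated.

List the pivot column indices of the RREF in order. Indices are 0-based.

pivot columns: 0, 1, 2, 3

pivot(0,0)=10: scale R0 → (1, 8, 1, 3, 7)
  clear (1,0): R1 −= (10)R0 → (0, 9, 0, 2, 9)
  clear (2,0): R2 −= (4)R0 → (0, 1, 3, 7, 9)
  clear (3,0): R3 −= (7)R0 → (0, 6, 2, 2, 3)
pivot(1,1)=9: scale R1 → (0, 1, 0, 10, 1)
  clear (0,1): R0 −= (8)R1 → (1, 0, 1, 0, 10)
  clear (2,1): R2 −= (1)R1 → (0, 0, 3, 8, 8)
  clear (3,1): R3 −= (6)R1 → (0, 0, 2, 8, 8)
pivot(2,2)=3: scale R2 → (0, 0, 1, 10, 10)
  clear (0,2): R0 −= (1)R2 → (1, 0, 0, 1, 0)
  clear (3,2): R3 −= (2)R2 → (0, 0, 0, 10, 10)
pivot(3,3)=10: scale R3 → (0, 0, 0, 1, 1)
  clear (0,3): R0 −= (1)R3 → (1, 0, 0, 0, 10)
  clear (1,3): R1 −= (10)R3 → (0, 1, 0, 0, 2)
  clear (2,3): R2 −= (10)R3 → (0, 0, 1, 0, 0)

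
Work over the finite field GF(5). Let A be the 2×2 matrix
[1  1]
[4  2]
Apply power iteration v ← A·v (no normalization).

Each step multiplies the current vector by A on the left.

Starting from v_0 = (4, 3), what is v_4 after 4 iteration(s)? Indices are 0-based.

v_0 = (4, 3).
v_1 = A·v_0 = (2, 2).
v_2 = A·v_1 = (4, 2).
v_3 = A·v_2 = (1, 0).
v_4 = A·v_3 = (1, 4).

v_4 = (1, 4)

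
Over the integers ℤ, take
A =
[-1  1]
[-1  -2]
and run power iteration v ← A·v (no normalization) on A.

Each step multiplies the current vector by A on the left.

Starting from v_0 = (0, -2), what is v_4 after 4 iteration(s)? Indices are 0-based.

v_0 = (0, -2).
v_1 = A·v_0 = (-2, 4).
v_2 = A·v_1 = (6, -6).
v_3 = A·v_2 = (-12, 6).
v_4 = A·v_3 = (18, 0).

v_4 = (18, 0)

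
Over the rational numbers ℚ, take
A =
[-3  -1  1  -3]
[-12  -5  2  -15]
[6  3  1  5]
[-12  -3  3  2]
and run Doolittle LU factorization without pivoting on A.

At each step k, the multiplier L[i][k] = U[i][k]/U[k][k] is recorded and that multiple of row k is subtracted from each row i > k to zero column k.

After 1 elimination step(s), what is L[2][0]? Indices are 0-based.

L[2][0] = -2

k=0: U[0][0]=-3
  eliminate (1,0): mult=4, new row 1: (0, -1, -2, -3); set L[1][0]=4
  eliminate (2,0): mult=-2, new row 2: (0, 1, 3, -1); set L[2][0]=-2
  eliminate (3,0): mult=4, new row 3: (0, 1, -1, 14); set L[3][0]=4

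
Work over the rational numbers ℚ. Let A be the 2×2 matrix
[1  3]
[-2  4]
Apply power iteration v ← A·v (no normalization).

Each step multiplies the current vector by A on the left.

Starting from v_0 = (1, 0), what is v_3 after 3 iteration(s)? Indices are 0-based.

v_0 = (1, 0).
v_1 = A·v_0 = (1, -2).
v_2 = A·v_1 = (-5, -10).
v_3 = A·v_2 = (-35, -30).

v_3 = (-35, -30)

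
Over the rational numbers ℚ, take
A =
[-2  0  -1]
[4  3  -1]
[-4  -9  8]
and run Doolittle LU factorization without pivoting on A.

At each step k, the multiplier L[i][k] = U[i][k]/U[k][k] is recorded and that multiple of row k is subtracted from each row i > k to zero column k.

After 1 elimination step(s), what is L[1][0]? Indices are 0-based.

[col 0] pivot -2
  R1 -= -2*R0 → (0, 3, -3)  (L[1][0] := -2)
  R2 -= 2*R0 → (0, -9, 10)  (L[2][0] := 2)

L[1][0] = -2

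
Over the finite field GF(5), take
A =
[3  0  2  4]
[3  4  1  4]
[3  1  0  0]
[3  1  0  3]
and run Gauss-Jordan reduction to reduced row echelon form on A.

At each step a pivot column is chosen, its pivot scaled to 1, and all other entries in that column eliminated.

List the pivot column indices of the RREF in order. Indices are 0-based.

step 1: normalize row 0 (÷3) = (1, 0, 4, 3)
  row 1: subtract 3×row0 = (0, 4, 4, 0)
  row 2: subtract 3×row0 = (0, 1, 3, 1)
  row 3: subtract 3×row0 = (0, 1, 3, 4)
step 2: normalize row 1 (÷4) = (0, 1, 1, 0)
  row 2: subtract 1×row1 = (0, 0, 2, 1)
  row 3: subtract 1×row1 = (0, 0, 2, 4)
step 3: normalize row 2 (÷2) = (0, 0, 1, 3)
  row 0: subtract 4×row2 = (1, 0, 0, 1)
  row 1: subtract 1×row2 = (0, 1, 0, 2)
  row 3: subtract 2×row2 = (0, 0, 0, 3)
step 4: normalize row 3 (÷3) = (0, 0, 0, 1)
  row 0: subtract 1×row3 = (1, 0, 0, 0)
  row 1: subtract 2×row3 = (0, 1, 0, 0)
  row 2: subtract 3×row3 = (0, 0, 1, 0)

pivot columns: 0, 1, 2, 3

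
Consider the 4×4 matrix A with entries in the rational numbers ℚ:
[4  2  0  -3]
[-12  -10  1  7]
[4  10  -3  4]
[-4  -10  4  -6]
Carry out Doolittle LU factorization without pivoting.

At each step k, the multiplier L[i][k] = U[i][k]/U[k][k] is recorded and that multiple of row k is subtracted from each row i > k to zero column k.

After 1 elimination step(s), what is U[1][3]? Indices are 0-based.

Step 1: pivot at (0,0) is 4.
  row1 ← row1 − (-3)·row0  ⇒  L[1][0]=-3, U row1=(0, -4, 1, -2)
  row2 ← row2 − (1)·row0  ⇒  L[2][0]=1, U row2=(0, 8, -3, 7)
  row3 ← row3 − (-1)·row0  ⇒  L[3][0]=-1, U row3=(0, -8, 4, -9)

U[1][3] = -2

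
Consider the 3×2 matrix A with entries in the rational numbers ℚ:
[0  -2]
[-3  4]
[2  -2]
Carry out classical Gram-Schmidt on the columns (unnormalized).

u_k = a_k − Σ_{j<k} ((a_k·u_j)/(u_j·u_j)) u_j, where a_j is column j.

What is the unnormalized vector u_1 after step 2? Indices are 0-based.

u_1 = (-2, 4/13, 6/13)

Step 1: u_0 = a_0 = (0, -3, 2).
Step 2: u_1 = a_1 − (-16/13)·u_0 = (-2, 4/13, 6/13).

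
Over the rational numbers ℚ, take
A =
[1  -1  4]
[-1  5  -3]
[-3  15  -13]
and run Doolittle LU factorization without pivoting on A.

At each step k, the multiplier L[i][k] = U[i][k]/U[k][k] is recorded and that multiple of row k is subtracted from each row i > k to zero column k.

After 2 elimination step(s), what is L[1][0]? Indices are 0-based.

L[1][0] = -1

Step 1: pivot at (0,0) is 1.
  row1 ← row1 − (-1)·row0  ⇒  L[1][0]=-1, U row1=(0, 4, 1)
  row2 ← row2 − (-3)·row0  ⇒  L[2][0]=-3, U row2=(0, 12, -1)
Step 2: pivot at (1,1) is 4.
  row2 ← row2 − (3)·row1  ⇒  L[2][1]=3, U row2=(0, 0, -4)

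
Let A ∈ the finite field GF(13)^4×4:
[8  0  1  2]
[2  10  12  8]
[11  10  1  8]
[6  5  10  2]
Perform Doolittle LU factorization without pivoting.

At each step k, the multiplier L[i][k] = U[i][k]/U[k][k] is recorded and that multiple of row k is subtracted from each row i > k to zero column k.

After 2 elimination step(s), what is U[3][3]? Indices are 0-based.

U[3][3] = 0

Step 1: pivot at (0,0) is 8.
  row1 ← row1 − (10)·row0  ⇒  L[1][0]=10, U row1=(0, 10, 2, 1)
  row2 ← row2 − (3)·row0  ⇒  L[2][0]=3, U row2=(0, 10, 11, 2)
  row3 ← row3 − (4)·row0  ⇒  L[3][0]=4, U row3=(0, 5, 6, 7)
Step 2: pivot at (1,1) is 10.
  row2 ← row2 − (1)·row1  ⇒  L[2][1]=1, U row2=(0, 0, 9, 1)
  row3 ← row3 − (7)·row1  ⇒  L[3][1]=7, U row3=(0, 0, 5, 0)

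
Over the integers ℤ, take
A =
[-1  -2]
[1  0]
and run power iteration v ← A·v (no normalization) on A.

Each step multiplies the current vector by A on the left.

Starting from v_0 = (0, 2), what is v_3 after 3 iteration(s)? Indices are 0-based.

v_0 = (0, 2).
v_1 = A·v_0 = (-4, 0).
v_2 = A·v_1 = (4, -4).
v_3 = A·v_2 = (4, 4).

v_3 = (4, 4)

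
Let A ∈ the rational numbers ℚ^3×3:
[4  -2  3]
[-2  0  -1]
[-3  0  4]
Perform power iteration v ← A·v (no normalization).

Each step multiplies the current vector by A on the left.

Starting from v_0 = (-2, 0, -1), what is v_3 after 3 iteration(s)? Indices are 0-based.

v_3 = (-109, 55, 308)

v_0 = (-2, 0, -1).
v_1 = A·v_0 = (-11, 5, 2).
v_2 = A·v_1 = (-48, 20, 41).
v_3 = A·v_2 = (-109, 55, 308).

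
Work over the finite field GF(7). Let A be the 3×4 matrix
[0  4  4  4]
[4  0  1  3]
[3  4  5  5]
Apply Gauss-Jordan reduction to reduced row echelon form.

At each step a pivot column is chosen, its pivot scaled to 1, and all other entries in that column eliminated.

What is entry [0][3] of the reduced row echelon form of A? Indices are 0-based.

[1] R0 <-> R1
[1] R0 /= 4  ⇒  (1, 0, 2, 6)
     R2 -= 3·R0  ⇒  (0, 4, 6, 1)
[2] R1 /= 4  ⇒  (0, 1, 1, 1)
     R2 -= 4·R1  ⇒  (0, 0, 2, 4)
[3] R2 /= 2  ⇒  (0, 0, 1, 2)
     R0 -= 2·R2  ⇒  (1, 0, 0, 2)
     R1 -= 1·R2  ⇒  (0, 1, 0, 6)

M[0][3] = 2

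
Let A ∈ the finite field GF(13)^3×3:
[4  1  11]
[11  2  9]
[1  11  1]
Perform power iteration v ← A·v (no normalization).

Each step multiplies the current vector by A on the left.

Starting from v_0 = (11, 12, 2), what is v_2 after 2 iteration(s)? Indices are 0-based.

v_2 = (3, 6, 1)

v_0 = (11, 12, 2).
v_1 = A·v_0 = (0, 7, 2).
v_2 = A·v_1 = (3, 6, 1).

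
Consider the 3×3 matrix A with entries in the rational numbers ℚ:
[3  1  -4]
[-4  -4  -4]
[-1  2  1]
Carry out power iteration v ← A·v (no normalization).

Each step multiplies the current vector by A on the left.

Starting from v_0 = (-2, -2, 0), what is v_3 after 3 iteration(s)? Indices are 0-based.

v_3 = (-176, -56, -10)

v_0 = (-2, -2, 0).
v_1 = A·v_0 = (-8, 16, -2).
v_2 = A·v_1 = (0, -24, 38).
v_3 = A·v_2 = (-176, -56, -10).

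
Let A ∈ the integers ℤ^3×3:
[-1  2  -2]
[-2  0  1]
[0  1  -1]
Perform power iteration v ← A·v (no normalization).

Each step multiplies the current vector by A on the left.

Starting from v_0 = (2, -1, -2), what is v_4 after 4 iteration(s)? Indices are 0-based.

v_4 = (-4, -52, 13)

v_0 = (2, -1, -2).
v_1 = A·v_0 = (0, -6, 1).
v_2 = A·v_1 = (-14, 1, -7).
v_3 = A·v_2 = (30, 21, 8).
v_4 = A·v_3 = (-4, -52, 13).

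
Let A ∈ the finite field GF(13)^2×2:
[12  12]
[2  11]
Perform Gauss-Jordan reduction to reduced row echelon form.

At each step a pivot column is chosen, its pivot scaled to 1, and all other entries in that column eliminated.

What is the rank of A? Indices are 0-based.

rank = 2

step 1: normalize row 0 (÷12) = (1, 1)
  row 1: subtract 2×row0 = (0, 9)
step 2: normalize row 1 (÷9) = (0, 1)
  row 0: subtract 1×row1 = (1, 0)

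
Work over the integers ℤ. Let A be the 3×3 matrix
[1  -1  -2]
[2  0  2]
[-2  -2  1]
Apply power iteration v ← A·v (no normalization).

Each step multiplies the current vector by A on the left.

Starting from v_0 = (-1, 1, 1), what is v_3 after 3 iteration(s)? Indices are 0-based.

v_3 = (-18, 6, 33)

v_0 = (-1, 1, 1).
v_1 = A·v_0 = (-4, 0, 1).
v_2 = A·v_1 = (-6, -6, 9).
v_3 = A·v_2 = (-18, 6, 33).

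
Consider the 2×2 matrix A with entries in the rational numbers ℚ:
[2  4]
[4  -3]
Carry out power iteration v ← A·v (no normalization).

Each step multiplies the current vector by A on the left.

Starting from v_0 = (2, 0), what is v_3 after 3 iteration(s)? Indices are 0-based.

v_3 = (48, 184)

v_0 = (2, 0).
v_1 = A·v_0 = (4, 8).
v_2 = A·v_1 = (40, -8).
v_3 = A·v_2 = (48, 184).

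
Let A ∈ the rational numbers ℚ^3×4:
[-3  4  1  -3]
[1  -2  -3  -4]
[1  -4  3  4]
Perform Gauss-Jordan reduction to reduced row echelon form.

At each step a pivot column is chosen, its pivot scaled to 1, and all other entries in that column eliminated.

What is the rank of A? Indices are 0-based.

step 1: normalize row 0 (÷-3) = (1, -4/3, -1/3, 1)
  row 1: subtract 1×row0 = (0, -2/3, -8/3, -5)
  row 2: subtract 1×row0 = (0, -8/3, 10/3, 3)
step 2: normalize row 1 (÷-2/3) = (0, 1, 4, 15/2)
  row 0: subtract -4/3×row1 = (1, 0, 5, 11)
  row 2: subtract -8/3×row1 = (0, 0, 14, 23)
step 3: normalize row 2 (÷14) = (0, 0, 1, 23/14)
  row 0: subtract 5×row2 = (1, 0, 0, 39/14)
  row 1: subtract 4×row2 = (0, 1, 0, 13/14)

rank = 3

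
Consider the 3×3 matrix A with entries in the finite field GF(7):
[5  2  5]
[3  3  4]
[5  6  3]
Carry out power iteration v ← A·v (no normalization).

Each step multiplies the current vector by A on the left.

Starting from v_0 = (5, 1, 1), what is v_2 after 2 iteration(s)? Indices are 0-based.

v_0 = (5, 1, 1).
v_1 = A·v_0 = (4, 1, 6).
v_2 = A·v_1 = (3, 4, 2).

v_2 = (3, 4, 2)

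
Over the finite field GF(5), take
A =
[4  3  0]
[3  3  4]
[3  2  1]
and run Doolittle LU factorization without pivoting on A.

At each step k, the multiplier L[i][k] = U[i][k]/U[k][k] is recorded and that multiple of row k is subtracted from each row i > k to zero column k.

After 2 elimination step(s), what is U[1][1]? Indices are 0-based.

U[1][1] = 2

Step 1: pivot at (0,0) is 4.
  row1 ← row1 − (2)·row0  ⇒  L[1][0]=2, U row1=(0, 2, 4)
  row2 ← row2 − (2)·row0  ⇒  L[2][0]=2, U row2=(0, 1, 1)
Step 2: pivot at (1,1) is 2.
  row2 ← row2 − (3)·row1  ⇒  L[2][1]=3, U row2=(0, 0, 4)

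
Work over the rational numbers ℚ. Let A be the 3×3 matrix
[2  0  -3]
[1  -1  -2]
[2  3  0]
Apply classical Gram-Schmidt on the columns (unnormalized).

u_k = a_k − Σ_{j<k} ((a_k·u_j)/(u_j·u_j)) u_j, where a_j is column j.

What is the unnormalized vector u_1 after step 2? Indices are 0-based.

u_1 = (-10/9, -14/9, 17/9)

Step 1: u_0 = a_0 = (2, 1, 2).
Step 2: u_1 = a_1 − (5/9)·u_0 = (-10/9, -14/9, 17/9).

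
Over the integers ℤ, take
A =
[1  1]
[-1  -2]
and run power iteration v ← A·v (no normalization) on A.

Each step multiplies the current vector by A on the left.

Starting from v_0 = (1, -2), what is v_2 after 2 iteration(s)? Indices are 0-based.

v_0 = (1, -2).
v_1 = A·v_0 = (-1, 3).
v_2 = A·v_1 = (2, -5).

v_2 = (2, -5)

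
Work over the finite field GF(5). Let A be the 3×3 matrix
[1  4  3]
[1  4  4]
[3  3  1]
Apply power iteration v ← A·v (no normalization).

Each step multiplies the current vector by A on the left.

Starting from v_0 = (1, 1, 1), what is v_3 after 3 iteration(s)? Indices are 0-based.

v_3 = (2, 0, 4)

v_0 = (1, 1, 1).
v_1 = A·v_0 = (3, 4, 2).
v_2 = A·v_1 = (0, 2, 3).
v_3 = A·v_2 = (2, 0, 4).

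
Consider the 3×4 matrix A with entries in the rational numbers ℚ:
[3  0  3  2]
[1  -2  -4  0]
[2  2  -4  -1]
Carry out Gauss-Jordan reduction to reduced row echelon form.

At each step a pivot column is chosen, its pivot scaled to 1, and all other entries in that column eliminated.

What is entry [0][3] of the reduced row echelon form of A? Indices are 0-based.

step 1: normalize row 0 (÷3) = (1, 0, 1, 2/3)
  row 1: subtract 1×row0 = (0, -2, -5, -2/3)
  row 2: subtract 2×row0 = (0, 2, -6, -7/3)
step 2: normalize row 1 (÷-2) = (0, 1, 5/2, 1/3)
  row 2: subtract 2×row1 = (0, 0, -11, -3)
step 3: normalize row 2 (÷-11) = (0, 0, 1, 3/11)
  row 0: subtract 1×row2 = (1, 0, 0, 13/33)
  row 1: subtract 5/2×row2 = (0, 1, 0, -23/66)

M[0][3] = 13/33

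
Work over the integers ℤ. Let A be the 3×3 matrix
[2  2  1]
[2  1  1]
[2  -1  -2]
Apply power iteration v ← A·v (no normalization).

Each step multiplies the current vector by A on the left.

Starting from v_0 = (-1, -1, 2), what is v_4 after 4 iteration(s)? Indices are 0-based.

v_4 = (-146, -121, 7)

v_0 = (-1, -1, 2).
v_1 = A·v_0 = (-2, -1, -5).
v_2 = A·v_1 = (-11, -10, 7).
v_3 = A·v_2 = (-35, -25, -26).
v_4 = A·v_3 = (-146, -121, 7).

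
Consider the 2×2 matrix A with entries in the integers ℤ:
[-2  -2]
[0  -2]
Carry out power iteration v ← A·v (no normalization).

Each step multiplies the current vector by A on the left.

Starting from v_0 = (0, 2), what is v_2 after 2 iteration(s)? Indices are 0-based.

v_2 = (16, 8)

v_0 = (0, 2).
v_1 = A·v_0 = (-4, -4).
v_2 = A·v_1 = (16, 8).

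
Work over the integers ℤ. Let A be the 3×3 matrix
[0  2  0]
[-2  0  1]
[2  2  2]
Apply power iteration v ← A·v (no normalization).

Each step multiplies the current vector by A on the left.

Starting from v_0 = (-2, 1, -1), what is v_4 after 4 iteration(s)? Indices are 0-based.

v_0 = (-2, 1, -1).
v_1 = A·v_0 = (2, 3, -4).
v_2 = A·v_1 = (6, -8, 2).
v_3 = A·v_2 = (-16, -10, 0).
v_4 = A·v_3 = (-20, 32, -52).

v_4 = (-20, 32, -52)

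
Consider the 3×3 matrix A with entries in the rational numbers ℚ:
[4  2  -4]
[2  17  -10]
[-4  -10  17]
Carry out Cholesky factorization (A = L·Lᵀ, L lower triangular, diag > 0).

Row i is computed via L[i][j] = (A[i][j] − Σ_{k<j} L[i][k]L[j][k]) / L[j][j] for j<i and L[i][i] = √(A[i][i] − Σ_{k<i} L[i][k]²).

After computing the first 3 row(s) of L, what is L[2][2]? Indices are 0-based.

L[2][2] = 3

Step 1: L[0][0] = √(4) = 2.
  L[1][0] = (2) / L[0][0] = 1.
Step 2: L[1][1] = √(16) = 4.
  L[2][0] = (-4) / L[0][0] = -2.
  L[2][1] = (-8) / L[1][1] = -2.
Step 3: L[2][2] = √(9) = 3.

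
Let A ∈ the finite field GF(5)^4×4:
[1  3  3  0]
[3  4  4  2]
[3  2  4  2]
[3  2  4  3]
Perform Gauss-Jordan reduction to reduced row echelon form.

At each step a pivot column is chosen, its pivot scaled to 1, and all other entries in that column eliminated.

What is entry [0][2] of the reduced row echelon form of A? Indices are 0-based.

M[0][2] = 3

[1] R0 /= 1  ⇒  (1, 3, 3, 0)
     R1 -= 3·R0  ⇒  (0, 0, 0, 2)
     R2 -= 3·R0  ⇒  (0, 3, 0, 2)
     R3 -= 3·R0  ⇒  (0, 3, 0, 3)
[2] R1 <-> R2
[2] R1 /= 3  ⇒  (0, 1, 0, 4)
     R0 -= 3·R1  ⇒  (1, 0, 3, 3)
     R3 -= 3·R1  ⇒  (0, 0, 0, 1)
column 2 empty below row 2
[3] R2 /= 2  ⇒  (0, 0, 0, 1)
     R0 -= 3·R2  ⇒  (1, 0, 3, 0)
     R1 -= 4·R2  ⇒  (0, 1, 0, 0)
     R3 -= 1·R2  ⇒  (0, 0, 0, 0)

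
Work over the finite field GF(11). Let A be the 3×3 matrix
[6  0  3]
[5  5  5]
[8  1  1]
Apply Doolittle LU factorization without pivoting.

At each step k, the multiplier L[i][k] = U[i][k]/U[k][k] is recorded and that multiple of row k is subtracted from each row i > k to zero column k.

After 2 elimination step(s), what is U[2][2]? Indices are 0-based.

Step 1: pivot at (0,0) is 6.
  row1 ← row1 − (10)·row0  ⇒  L[1][0]=10, U row1=(0, 5, 8)
  row2 ← row2 − (5)·row0  ⇒  L[2][0]=5, U row2=(0, 1, 8)
Step 2: pivot at (1,1) is 5.
  row2 ← row2 − (9)·row1  ⇒  L[2][1]=9, U row2=(0, 0, 2)

U[2][2] = 2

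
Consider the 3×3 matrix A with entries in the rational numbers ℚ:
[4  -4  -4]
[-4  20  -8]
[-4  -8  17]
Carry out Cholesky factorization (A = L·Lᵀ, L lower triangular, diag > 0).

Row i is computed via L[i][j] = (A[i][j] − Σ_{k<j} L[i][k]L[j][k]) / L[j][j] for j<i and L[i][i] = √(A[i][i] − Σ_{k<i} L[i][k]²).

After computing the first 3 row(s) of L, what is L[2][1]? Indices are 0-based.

L[2][1] = -3

Step 1: L[0][0] = √(4) = 2.
  L[1][0] = (-4) / L[0][0] = -2.
Step 2: L[1][1] = √(16) = 4.
  L[2][0] = (-4) / L[0][0] = -2.
  L[2][1] = (-12) / L[1][1] = -3.
Step 3: L[2][2] = √(4) = 2.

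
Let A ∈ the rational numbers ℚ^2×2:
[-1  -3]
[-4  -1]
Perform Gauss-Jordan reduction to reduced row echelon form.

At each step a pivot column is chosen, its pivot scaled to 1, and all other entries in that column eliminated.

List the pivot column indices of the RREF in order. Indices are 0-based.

[1] R0 /= -1  ⇒  (1, 3)
     R1 -= -4·R0  ⇒  (0, 11)
[2] R1 /= 11  ⇒  (0, 1)
     R0 -= 3·R1  ⇒  (1, 0)

pivot columns: 0, 1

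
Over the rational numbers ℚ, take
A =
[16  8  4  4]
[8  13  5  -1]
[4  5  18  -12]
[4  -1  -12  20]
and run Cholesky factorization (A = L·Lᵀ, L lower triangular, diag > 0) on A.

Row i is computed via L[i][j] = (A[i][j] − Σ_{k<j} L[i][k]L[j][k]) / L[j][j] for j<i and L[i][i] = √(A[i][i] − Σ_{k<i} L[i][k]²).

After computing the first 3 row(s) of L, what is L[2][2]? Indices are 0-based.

L[2][2] = 4

Step 1: L[0][0] = √(16) = 4.
  L[1][0] = (8) / L[0][0] = 2.
Step 2: L[1][1] = √(9) = 3.
  L[2][0] = (4) / L[0][0] = 1.
  L[2][1] = (3) / L[1][1] = 1.
Step 3: L[2][2] = √(16) = 4.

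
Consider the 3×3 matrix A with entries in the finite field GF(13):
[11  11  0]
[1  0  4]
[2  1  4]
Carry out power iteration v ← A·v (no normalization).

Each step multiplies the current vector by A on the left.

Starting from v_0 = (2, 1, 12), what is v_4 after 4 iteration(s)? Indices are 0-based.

v_4 = (0, 10, 10)

v_0 = (2, 1, 12).
v_1 = A·v_0 = (7, 11, 1).
v_2 = A·v_1 = (3, 11, 3).
v_3 = A·v_2 = (11, 2, 3).
v_4 = A·v_3 = (0, 10, 10).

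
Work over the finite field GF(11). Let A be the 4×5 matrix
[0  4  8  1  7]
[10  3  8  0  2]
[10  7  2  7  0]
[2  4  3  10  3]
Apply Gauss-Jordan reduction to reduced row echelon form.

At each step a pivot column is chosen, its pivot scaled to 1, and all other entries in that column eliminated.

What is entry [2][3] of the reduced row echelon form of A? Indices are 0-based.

M[2][3] = 9

[1] R0 <-> R1
[1] R0 /= 10  ⇒  (1, 8, 3, 0, 9)
     R2 -= 10·R0  ⇒  (0, 4, 5, 7, 9)
     R3 -= 2·R0  ⇒  (0, 10, 8, 10, 7)
[2] R1 /= 4  ⇒  (0, 1, 2, 3, 10)
     R0 -= 8·R1  ⇒  (1, 0, 9, 9, 6)
     R2 -= 4·R1  ⇒  (0, 0, 8, 6, 2)
     R3 -= 10·R1  ⇒  (0, 0, 10, 2, 6)
[3] R2 /= 8  ⇒  (0, 0, 1, 9, 3)
     R0 -= 9·R2  ⇒  (1, 0, 0, 5, 1)
     R1 -= 2·R2  ⇒  (0, 1, 0, 7, 4)
     R3 -= 10·R2  ⇒  (0, 0, 0, 0, 9)
column 3 empty below row 3
[4] R3 /= 9  ⇒  (0, 0, 0, 0, 1)
     R0 -= 1·R3  ⇒  (1, 0, 0, 5, 0)
     R1 -= 4·R3  ⇒  (0, 1, 0, 7, 0)
     R2 -= 3·R3  ⇒  (0, 0, 1, 9, 0)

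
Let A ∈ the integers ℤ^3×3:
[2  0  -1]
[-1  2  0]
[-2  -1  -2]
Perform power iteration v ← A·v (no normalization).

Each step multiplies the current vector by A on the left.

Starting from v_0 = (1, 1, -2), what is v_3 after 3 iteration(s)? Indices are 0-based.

v_0 = (1, 1, -2).
v_1 = A·v_0 = (4, 1, 1).
v_2 = A·v_1 = (7, -2, -11).
v_3 = A·v_2 = (25, -11, 10).

v_3 = (25, -11, 10)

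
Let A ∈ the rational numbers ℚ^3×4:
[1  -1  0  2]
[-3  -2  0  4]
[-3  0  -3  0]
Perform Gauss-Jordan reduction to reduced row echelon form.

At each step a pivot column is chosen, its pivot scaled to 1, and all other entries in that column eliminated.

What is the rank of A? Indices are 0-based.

pivot(0,0)=1: scale R0 → (1, -1, 0, 2)
  clear (1,0): R1 −= (-3)R0 → (0, -5, 0, 10)
  clear (2,0): R2 −= (-3)R0 → (0, -3, -3, 6)
pivot(1,1)=-5: scale R1 → (0, 1, 0, -2)
  clear (0,1): R0 −= (-1)R1 → (1, 0, 0, 0)
  clear (2,1): R2 −= (-3)R1 → (0, 0, -3, 0)
pivot(2,2)=-3: scale R2 → (0, 0, 1, 0)

rank = 3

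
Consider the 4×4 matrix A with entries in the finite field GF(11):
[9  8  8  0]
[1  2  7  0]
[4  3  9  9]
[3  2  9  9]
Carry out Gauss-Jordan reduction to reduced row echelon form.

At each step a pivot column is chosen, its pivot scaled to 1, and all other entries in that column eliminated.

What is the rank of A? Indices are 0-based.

rank = 4

pivot(0,0)=9: scale R0 → (1, 7, 7, 0)
  clear (1,0): R1 −= (1)R0 → (0, 6, 0, 0)
  clear (2,0): R2 −= (4)R0 → (0, 8, 3, 9)
  clear (3,0): R3 −= (3)R0 → (0, 3, 10, 9)
pivot(1,1)=6: scale R1 → (0, 1, 0, 0)
  clear (0,1): R0 −= (7)R1 → (1, 0, 7, 0)
  clear (2,1): R2 −= (8)R1 → (0, 0, 3, 9)
  clear (3,1): R3 −= (3)R1 → (0, 0, 10, 9)
pivot(2,2)=3: scale R2 → (0, 0, 1, 3)
  clear (0,2): R0 −= (7)R2 → (1, 0, 0, 1)
  clear (3,2): R3 −= (10)R2 → (0, 0, 0, 1)
pivot(3,3)=1: scale R3 → (0, 0, 0, 1)
  clear (0,3): R0 −= (1)R3 → (1, 0, 0, 0)
  clear (2,3): R2 −= (3)R3 → (0, 0, 1, 0)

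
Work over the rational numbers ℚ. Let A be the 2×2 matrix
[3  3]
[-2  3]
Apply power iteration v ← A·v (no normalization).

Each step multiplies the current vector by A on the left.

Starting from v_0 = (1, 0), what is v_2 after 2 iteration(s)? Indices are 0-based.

v_2 = (3, -12)

v_0 = (1, 0).
v_1 = A·v_0 = (3, -2).
v_2 = A·v_1 = (3, -12).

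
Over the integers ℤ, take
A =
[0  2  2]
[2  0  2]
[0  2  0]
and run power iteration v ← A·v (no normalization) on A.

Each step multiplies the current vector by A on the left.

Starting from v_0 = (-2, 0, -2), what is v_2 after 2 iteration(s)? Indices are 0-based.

v_0 = (-2, 0, -2).
v_1 = A·v_0 = (-4, -8, 0).
v_2 = A·v_1 = (-16, -8, -16).

v_2 = (-16, -8, -16)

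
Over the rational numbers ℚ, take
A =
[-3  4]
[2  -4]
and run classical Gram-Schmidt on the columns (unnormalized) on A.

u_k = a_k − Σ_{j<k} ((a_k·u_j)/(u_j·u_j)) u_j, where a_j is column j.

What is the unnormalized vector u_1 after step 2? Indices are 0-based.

u_1 = (-8/13, -12/13)

Step 1: u_0 = a_0 = (-3, 2).
Step 2: u_1 = a_1 − (-20/13)·u_0 = (-8/13, -12/13).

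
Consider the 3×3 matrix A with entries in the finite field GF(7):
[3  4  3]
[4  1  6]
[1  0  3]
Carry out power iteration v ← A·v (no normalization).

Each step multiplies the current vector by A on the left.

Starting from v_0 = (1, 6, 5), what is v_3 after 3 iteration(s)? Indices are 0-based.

v_3 = (3, 3, 2)

v_0 = (1, 6, 5).
v_1 = A·v_0 = (0, 5, 2).
v_2 = A·v_1 = (5, 3, 6).
v_3 = A·v_2 = (3, 3, 2).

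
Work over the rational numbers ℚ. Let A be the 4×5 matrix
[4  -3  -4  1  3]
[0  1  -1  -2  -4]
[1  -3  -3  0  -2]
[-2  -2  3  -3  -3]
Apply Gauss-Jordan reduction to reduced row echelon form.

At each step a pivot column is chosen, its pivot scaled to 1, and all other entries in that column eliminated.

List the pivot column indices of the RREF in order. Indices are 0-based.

[1] R0 /= 4  ⇒  (1, -3/4, -1, 1/4, 3/4)
     R2 -= 1·R0  ⇒  (0, -9/4, -2, -1/4, -11/4)
     R3 -= -2·R0  ⇒  (0, -7/2, 1, -5/2, -3/2)
[2] R1 /= 1  ⇒  (0, 1, -1, -2, -4)
     R0 -= -3/4·R1  ⇒  (1, 0, -7/4, -5/4, -9/4)
     R2 -= -9/4·R1  ⇒  (0, 0, -17/4, -19/4, -47/4)
     R3 -= -7/2·R1  ⇒  (0, 0, -5/2, -19/2, -31/2)
[3] R2 /= -17/4  ⇒  (0, 0, 1, 19/17, 47/17)
     R0 -= -7/4·R2  ⇒  (1, 0, 0, 12/17, 44/17)
     R1 -= -1·R2  ⇒  (0, 1, 0, -15/17, -21/17)
     R3 -= -5/2·R2  ⇒  (0, 0, 0, -114/17, -146/17)
[4] R3 /= -114/17  ⇒  (0, 0, 0, 1, 73/57)
     R0 -= 12/17·R3  ⇒  (1, 0, 0, 0, 32/19)
     R1 -= -15/17·R3  ⇒  (0, 1, 0, 0, -2/19)
     R2 -= 19/17·R3  ⇒  (0, 0, 1, 0, 4/3)

pivot columns: 0, 1, 2, 3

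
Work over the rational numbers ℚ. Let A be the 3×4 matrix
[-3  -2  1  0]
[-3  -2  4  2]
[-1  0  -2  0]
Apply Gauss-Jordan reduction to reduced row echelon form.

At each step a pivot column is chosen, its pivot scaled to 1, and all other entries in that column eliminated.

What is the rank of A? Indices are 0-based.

rank = 3

pivot(0,0)=-3: scale R0 → (1, 2/3, -1/3, 0)
  clear (1,0): R1 −= (-3)R0 → (0, 0, 3, 2)
  clear (2,0): R2 −= (-1)R0 → (0, 2/3, -7/3, 0)
pivot(1,1): swap R1↔R2
pivot(1,1)=2/3: scale R1 → (0, 1, -7/2, 0)
  clear (0,1): R0 −= (2/3)R1 → (1, 0, 2, 0)
pivot(2,2)=3: scale R2 → (0, 0, 1, 2/3)
  clear (0,2): R0 −= (2)R2 → (1, 0, 0, -4/3)
  clear (1,2): R1 −= (-7/2)R2 → (0, 1, 0, 7/3)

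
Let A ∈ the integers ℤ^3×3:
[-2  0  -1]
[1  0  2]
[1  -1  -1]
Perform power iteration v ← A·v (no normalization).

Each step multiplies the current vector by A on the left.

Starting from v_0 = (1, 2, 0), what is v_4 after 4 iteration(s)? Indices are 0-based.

v_0 = (1, 2, 0).
v_1 = A·v_0 = (-2, 1, -1).
v_2 = A·v_1 = (5, -4, -2).
v_3 = A·v_2 = (-8, 1, 11).
v_4 = A·v_3 = (5, 14, -20).

v_4 = (5, 14, -20)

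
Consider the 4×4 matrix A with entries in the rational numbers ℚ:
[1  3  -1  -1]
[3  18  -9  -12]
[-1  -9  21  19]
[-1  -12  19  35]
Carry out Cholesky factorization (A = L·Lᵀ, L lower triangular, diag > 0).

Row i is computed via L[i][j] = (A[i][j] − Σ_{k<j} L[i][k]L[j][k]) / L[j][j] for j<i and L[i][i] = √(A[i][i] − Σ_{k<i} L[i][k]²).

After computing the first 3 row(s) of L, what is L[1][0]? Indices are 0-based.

Step 1: L[0][0] = √(1) = 1.
  L[1][0] = (3) / L[0][0] = 3.
Step 2: L[1][1] = √(9) = 3.
  L[2][0] = (-1) / L[0][0] = -1.
  L[2][1] = (-6) / L[1][1] = -2.
Step 3: L[2][2] = √(16) = 4.

L[1][0] = 3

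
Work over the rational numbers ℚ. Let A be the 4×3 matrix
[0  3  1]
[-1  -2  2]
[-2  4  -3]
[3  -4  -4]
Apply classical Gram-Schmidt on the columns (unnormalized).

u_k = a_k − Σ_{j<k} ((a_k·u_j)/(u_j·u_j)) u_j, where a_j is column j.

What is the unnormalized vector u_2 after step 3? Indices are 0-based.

Step 1: u_0 = a_0 = (0, -1, -2, 3).
Step 2: u_1 = a_1 − (-9/7)·u_0 = (3, -23/7, 10/7, -1/7).
Step 3: u_2 = a_2 − (-4/7)·u_0 − (-1/3)·u_1 = (2, 1/3, -11/3, -7/3).

u_2 = (2, 1/3, -11/3, -7/3)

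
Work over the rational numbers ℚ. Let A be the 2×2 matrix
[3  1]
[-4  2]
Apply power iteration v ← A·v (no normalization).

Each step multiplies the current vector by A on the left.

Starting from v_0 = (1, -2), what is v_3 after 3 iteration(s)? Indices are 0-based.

v_3 = (-35, -20)

v_0 = (1, -2).
v_1 = A·v_0 = (1, -8).
v_2 = A·v_1 = (-5, -20).
v_3 = A·v_2 = (-35, -20).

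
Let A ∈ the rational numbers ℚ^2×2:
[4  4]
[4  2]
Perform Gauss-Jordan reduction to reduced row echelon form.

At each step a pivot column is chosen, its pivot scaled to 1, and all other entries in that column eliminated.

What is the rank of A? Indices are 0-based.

pivot(0,0)=4: scale R0 → (1, 1)
  clear (1,0): R1 −= (4)R0 → (0, -2)
pivot(1,1)=-2: scale R1 → (0, 1)
  clear (0,1): R0 −= (1)R1 → (1, 0)

rank = 2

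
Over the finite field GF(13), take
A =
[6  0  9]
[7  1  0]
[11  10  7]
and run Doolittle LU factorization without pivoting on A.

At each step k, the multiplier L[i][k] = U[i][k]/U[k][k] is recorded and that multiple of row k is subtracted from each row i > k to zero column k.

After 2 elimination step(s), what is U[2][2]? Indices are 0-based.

Step 1: pivot at (0,0) is 6.
  row1 ← row1 − (12)·row0  ⇒  L[1][0]=12, U row1=(0, 1, 9)
  row2 ← row2 − (4)·row0  ⇒  L[2][0]=4, U row2=(0, 10, 10)
Step 2: pivot at (1,1) is 1.
  row2 ← row2 − (10)·row1  ⇒  L[2][1]=10, U row2=(0, 0, 11)

U[2][2] = 11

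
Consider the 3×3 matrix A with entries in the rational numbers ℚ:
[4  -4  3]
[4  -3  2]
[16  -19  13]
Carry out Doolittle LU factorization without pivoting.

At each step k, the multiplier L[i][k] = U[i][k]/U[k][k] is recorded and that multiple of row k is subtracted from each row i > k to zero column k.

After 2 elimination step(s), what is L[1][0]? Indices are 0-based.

L[1][0] = 1

k=0: U[0][0]=4
  eliminate (1,0): mult=1, new row 1: (0, 1, -1); set L[1][0]=1
  eliminate (2,0): mult=4, new row 2: (0, -3, 1); set L[2][0]=4
k=1: U[1][1]=1
  eliminate (2,1): mult=-3, new row 2: (0, 0, -2); set L[2][1]=-3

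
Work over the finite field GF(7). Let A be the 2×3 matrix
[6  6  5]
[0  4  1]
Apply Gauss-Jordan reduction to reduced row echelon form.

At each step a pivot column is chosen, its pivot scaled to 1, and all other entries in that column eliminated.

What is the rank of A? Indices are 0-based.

pivot(0,0)=6: scale R0 → (1, 1, 2)
pivot(1,1)=4: scale R1 → (0, 1, 2)
  clear (0,1): R0 −= (1)R1 → (1, 0, 0)

rank = 2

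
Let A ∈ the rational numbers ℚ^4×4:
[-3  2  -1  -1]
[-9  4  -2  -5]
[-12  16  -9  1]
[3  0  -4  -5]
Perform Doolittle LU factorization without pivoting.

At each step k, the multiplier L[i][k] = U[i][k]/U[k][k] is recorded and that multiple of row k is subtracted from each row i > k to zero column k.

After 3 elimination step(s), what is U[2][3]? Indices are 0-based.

U[2][3] = -3

[col 0] pivot -3
  R1 -= 3*R0 → (0, -2, 1, -2)  (L[1][0] := 3)
  R2 -= 4*R0 → (0, 8, -5, 5)  (L[2][0] := 4)
  R3 -= -1*R0 → (0, 2, -5, -6)  (L[3][0] := -1)
[col 1] pivot -2
  R2 -= -4*R1 → (0, 0, -1, -3)  (L[2][1] := -4)
  R3 -= -1*R1 → (0, 0, -4, -8)  (L[3][1] := -1)
[col 2] pivot -1
  R3 -= 4*R2 → (0, 0, 0, 4)  (L[3][2] := 4)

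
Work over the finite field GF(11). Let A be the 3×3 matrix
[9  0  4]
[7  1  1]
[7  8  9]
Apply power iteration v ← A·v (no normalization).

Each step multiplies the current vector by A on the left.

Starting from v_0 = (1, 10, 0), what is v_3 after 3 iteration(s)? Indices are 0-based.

v_3 = (1, 5, 10)

v_0 = (1, 10, 0).
v_1 = A·v_0 = (9, 6, 10).
v_2 = A·v_1 = (0, 2, 3).
v_3 = A·v_2 = (1, 5, 10).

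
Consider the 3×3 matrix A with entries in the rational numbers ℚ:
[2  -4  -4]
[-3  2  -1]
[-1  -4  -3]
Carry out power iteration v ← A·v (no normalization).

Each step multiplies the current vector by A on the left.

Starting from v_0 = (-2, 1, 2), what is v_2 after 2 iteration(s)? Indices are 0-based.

v_2 = (-24, 68, 16)

v_0 = (-2, 1, 2).
v_1 = A·v_0 = (-16, 6, -8).
v_2 = A·v_1 = (-24, 68, 16).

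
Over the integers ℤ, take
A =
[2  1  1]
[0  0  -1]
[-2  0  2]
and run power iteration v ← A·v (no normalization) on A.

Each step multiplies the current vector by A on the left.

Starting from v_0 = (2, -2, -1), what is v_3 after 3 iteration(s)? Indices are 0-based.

v_3 = (-14, 14, -22)

v_0 = (2, -2, -1).
v_1 = A·v_0 = (1, 1, -6).
v_2 = A·v_1 = (-3, 6, -14).
v_3 = A·v_2 = (-14, 14, -22).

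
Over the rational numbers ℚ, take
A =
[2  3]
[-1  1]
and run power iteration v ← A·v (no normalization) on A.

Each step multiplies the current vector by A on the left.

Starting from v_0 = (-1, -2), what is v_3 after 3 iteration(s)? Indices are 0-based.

v_3 = (-17, 26)

v_0 = (-1, -2).
v_1 = A·v_0 = (-8, -1).
v_2 = A·v_1 = (-19, 7).
v_3 = A·v_2 = (-17, 26).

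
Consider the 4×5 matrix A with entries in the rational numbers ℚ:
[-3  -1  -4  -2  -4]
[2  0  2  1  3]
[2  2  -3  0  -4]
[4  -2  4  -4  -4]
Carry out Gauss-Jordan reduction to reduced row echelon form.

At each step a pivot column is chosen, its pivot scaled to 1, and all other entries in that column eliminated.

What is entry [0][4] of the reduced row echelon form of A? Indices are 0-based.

step 1: normalize row 0 (÷-3) = (1, 1/3, 4/3, 2/3, 4/3)
  row 1: subtract 2×row0 = (0, -2/3, -2/3, -1/3, 1/3)
  row 2: subtract 2×row0 = (0, 4/3, -17/3, -4/3, -20/3)
  row 3: subtract 4×row0 = (0, -10/3, -4/3, -20/3, -28/3)
step 2: normalize row 1 (÷-2/3) = (0, 1, 1, 1/2, -1/2)
  row 0: subtract 1/3×row1 = (1, 0, 1, 1/2, 3/2)
  row 2: subtract 4/3×row1 = (0, 0, -7, -2, -6)
  row 3: subtract -10/3×row1 = (0, 0, 2, -5, -11)
step 3: normalize row 2 (÷-7) = (0, 0, 1, 2/7, 6/7)
  row 0: subtract 1×row2 = (1, 0, 0, 3/14, 9/14)
  row 1: subtract 1×row2 = (0, 1, 0, 3/14, -19/14)
  row 3: subtract 2×row2 = (0, 0, 0, -39/7, -89/7)
step 4: normalize row 3 (÷-39/7) = (0, 0, 0, 1, 89/39)
  row 0: subtract 3/14×row3 = (1, 0, 0, 0, 2/13)
  row 1: subtract 3/14×row3 = (0, 1, 0, 0, -24/13)
  row 2: subtract 2/7×row3 = (0, 0, 1, 0, 8/39)

M[0][4] = 2/13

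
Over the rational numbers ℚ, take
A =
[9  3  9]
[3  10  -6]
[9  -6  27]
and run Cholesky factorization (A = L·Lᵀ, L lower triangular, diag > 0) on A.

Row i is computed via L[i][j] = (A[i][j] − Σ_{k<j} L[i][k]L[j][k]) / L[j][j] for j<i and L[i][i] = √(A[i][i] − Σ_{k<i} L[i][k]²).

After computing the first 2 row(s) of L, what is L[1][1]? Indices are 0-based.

L[1][1] = 3

Step 1: L[0][0] = √(9) = 3.
  L[1][0] = (3) / L[0][0] = 1.
Step 2: L[1][1] = √(9) = 3.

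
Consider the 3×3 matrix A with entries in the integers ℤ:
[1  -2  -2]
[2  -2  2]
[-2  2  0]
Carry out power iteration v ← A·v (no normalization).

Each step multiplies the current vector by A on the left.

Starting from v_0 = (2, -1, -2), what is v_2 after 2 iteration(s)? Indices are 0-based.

v_0 = (2, -1, -2).
v_1 = A·v_0 = (8, 2, -6).
v_2 = A·v_1 = (16, 0, -12).

v_2 = (16, 0, -12)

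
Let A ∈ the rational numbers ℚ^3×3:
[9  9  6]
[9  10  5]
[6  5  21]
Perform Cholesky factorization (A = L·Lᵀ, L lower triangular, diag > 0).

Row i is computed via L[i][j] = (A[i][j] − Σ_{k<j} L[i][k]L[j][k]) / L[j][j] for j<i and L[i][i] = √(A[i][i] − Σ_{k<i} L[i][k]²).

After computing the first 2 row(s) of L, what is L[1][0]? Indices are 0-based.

Step 1: L[0][0] = √(9) = 3.
  L[1][0] = (9) / L[0][0] = 3.
Step 2: L[1][1] = √(1) = 1.

L[1][0] = 3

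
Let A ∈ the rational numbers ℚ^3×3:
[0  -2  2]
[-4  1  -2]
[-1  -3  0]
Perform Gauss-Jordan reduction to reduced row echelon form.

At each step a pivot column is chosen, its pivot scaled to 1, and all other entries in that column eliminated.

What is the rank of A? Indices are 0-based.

rank = 3

[1] R0 <-> R1
[1] R0 /= -4  ⇒  (1, -1/4, 1/2)
     R2 -= -1·R0  ⇒  (0, -13/4, 1/2)
[2] R1 /= -2  ⇒  (0, 1, -1)
     R0 -= -1/4·R1  ⇒  (1, 0, 1/4)
     R2 -= -13/4·R1  ⇒  (0, 0, -11/4)
[3] R2 /= -11/4  ⇒  (0, 0, 1)
     R0 -= 1/4·R2  ⇒  (1, 0, 0)
     R1 -= -1·R2  ⇒  (0, 1, 0)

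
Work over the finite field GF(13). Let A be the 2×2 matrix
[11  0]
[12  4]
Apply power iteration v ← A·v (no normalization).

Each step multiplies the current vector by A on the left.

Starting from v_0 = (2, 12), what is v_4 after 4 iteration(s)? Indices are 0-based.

v_0 = (2, 12).
v_1 = A·v_0 = (9, 7).
v_2 = A·v_1 = (8, 6).
v_3 = A·v_2 = (10, 3).
v_4 = A·v_3 = (6, 2).

v_4 = (6, 2)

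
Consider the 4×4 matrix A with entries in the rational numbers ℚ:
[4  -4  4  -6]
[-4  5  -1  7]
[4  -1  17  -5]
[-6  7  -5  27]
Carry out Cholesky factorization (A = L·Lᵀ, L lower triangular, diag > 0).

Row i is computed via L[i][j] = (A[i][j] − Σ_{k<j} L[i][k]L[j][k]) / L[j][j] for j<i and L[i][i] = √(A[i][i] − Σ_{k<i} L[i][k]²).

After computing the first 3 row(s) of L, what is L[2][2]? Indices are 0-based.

Step 1: L[0][0] = √(4) = 2.
  L[1][0] = (-4) / L[0][0] = -2.
Step 2: L[1][1] = √(1) = 1.
  L[2][0] = (4) / L[0][0] = 2.
  L[2][1] = (3) / L[1][1] = 3.
Step 3: L[2][2] = √(4) = 2.

L[2][2] = 2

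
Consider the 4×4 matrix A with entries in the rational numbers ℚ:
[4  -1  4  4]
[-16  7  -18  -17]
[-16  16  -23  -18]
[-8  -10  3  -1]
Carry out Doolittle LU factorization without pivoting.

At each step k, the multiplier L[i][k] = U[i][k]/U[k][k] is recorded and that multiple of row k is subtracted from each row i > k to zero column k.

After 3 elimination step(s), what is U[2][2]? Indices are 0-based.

[col 0] pivot 4
  R1 -= -4*R0 → (0, 3, -2, -1)  (L[1][0] := -4)
  R2 -= -4*R0 → (0, 12, -7, -2)  (L[2][0] := -4)
  R3 -= -2*R0 → (0, -12, 11, 7)  (L[3][0] := -2)
[col 1] pivot 3
  R2 -= 4*R1 → (0, 0, 1, 2)  (L[2][1] := 4)
  R3 -= -4*R1 → (0, 0, 3, 3)  (L[3][1] := -4)
[col 2] pivot 1
  R3 -= 3*R2 → (0, 0, 0, -3)  (L[3][2] := 3)

U[2][2] = 1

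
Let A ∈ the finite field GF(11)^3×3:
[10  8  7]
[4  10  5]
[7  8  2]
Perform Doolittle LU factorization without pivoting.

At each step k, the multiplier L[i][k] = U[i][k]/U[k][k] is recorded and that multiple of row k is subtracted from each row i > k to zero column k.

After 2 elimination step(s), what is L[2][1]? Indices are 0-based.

L[2][1] = 1

[col 0] pivot 10
  R1 -= 7*R0 → (0, 9, 0)  (L[1][0] := 7)
  R2 -= 4*R0 → (0, 9, 7)  (L[2][0] := 4)
[col 1] pivot 9
  R2 -= 1*R1 → (0, 0, 7)  (L[2][1] := 1)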